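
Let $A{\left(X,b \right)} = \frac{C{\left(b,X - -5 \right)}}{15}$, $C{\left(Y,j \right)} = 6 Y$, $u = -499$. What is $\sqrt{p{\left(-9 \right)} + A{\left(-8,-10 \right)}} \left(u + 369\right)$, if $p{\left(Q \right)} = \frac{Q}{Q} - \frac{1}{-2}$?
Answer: $- 65 i \sqrt{10} \approx - 205.55 i$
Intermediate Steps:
$p{\left(Q \right)} = \frac{3}{2}$ ($p{\left(Q \right)} = 1 - - \frac{1}{2} = 1 + \frac{1}{2} = \frac{3}{2}$)
$A{\left(X,b \right)} = \frac{2 b}{5}$ ($A{\left(X,b \right)} = \frac{6 b}{15} = 6 b \frac{1}{15} = \frac{2 b}{5}$)
$\sqrt{p{\left(-9 \right)} + A{\left(-8,-10 \right)}} \left(u + 369\right) = \sqrt{\frac{3}{2} + \frac{2}{5} \left(-10\right)} \left(-499 + 369\right) = \sqrt{\frac{3}{2} - 4} \left(-130\right) = \sqrt{- \frac{5}{2}} \left(-130\right) = \frac{i \sqrt{10}}{2} \left(-130\right) = - 65 i \sqrt{10}$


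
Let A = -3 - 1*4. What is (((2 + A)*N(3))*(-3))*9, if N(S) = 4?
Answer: 540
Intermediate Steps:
A = -7 (A = -3 - 4 = -7)
(((2 + A)*N(3))*(-3))*9 = (((2 - 7)*4)*(-3))*9 = (-5*4*(-3))*9 = -20*(-3)*9 = 60*9 = 540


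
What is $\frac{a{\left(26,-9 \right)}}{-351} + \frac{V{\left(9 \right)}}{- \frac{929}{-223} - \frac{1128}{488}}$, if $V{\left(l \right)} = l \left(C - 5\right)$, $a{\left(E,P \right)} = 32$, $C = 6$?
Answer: $\frac{42164645}{8854326} \approx 4.762$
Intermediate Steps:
$V{\left(l \right)} = l$ ($V{\left(l \right)} = l \left(6 - 5\right) = l 1 = l$)
$\frac{a{\left(26,-9 \right)}}{-351} + \frac{V{\left(9 \right)}}{- \frac{929}{-223} - \frac{1128}{488}} = \frac{32}{-351} + \frac{9}{- \frac{929}{-223} - \frac{1128}{488}} = 32 \left(- \frac{1}{351}\right) + \frac{9}{\left(-929\right) \left(- \frac{1}{223}\right) - \frac{141}{61}} = - \frac{32}{351} + \frac{9}{\frac{929}{223} - \frac{141}{61}} = - \frac{32}{351} + \frac{9}{\frac{25226}{13603}} = - \frac{32}{351} + 9 \cdot \frac{13603}{25226} = - \frac{32}{351} + \frac{122427}{25226} = \frac{42164645}{8854326}$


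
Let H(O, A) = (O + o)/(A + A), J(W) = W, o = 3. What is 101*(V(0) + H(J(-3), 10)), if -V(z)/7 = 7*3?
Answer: -14847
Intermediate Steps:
V(z) = -147 (V(z) = -49*3 = -7*21 = -147)
H(O, A) = (3 + O)/(2*A) (H(O, A) = (O + 3)/(A + A) = (3 + O)/((2*A)) = (3 + O)*(1/(2*A)) = (3 + O)/(2*A))
101*(V(0) + H(J(-3), 10)) = 101*(-147 + (½)*(3 - 3)/10) = 101*(-147 + (½)*(⅒)*0) = 101*(-147 + 0) = 101*(-147) = -14847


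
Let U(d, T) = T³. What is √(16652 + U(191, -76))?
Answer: 2*I*√105581 ≈ 649.86*I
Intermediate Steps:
√(16652 + U(191, -76)) = √(16652 + (-76)³) = √(16652 - 438976) = √(-422324) = 2*I*√105581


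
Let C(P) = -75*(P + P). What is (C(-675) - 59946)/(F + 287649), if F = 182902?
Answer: 41304/470551 ≈ 0.087778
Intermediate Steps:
C(P) = -150*P
(C(-675) - 59946)/(F + 287649) = (-150*(-675) - 59946)/(182902 + 287649) = (101250 - 59946)/470551 = 41304*(1/470551) = 41304/470551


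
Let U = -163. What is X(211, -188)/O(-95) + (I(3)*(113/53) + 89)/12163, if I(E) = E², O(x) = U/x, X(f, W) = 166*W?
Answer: -1911198986998/105076157 ≈ -18189.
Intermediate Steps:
O(x) = -163/x
X(211, -188)/O(-95) + (I(3)*(113/53) + 89)/12163 = (166*(-188))/((-163/(-95))) + (3²*(113/53) + 89)/12163 = -31208/((-163*(-1/95))) + (9*(113*(1/53)) + 89)*(1/12163) = -31208/163/95 + (9*(113/53) + 89)*(1/12163) = -31208*95/163 + (1017/53 + 89)*(1/12163) = -2964760/163 + (5734/53)*(1/12163) = -2964760/163 + 5734/644639 = -1911198986998/105076157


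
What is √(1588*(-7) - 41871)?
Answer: I*√52987 ≈ 230.19*I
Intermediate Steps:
√(1588*(-7) - 41871) = √(-11116 - 41871) = √(-52987) = I*√52987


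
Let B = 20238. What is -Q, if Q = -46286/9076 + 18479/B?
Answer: 96127583/22960011 ≈ 4.1867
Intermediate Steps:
Q = -96127583/22960011 (Q = -46286/9076 + 18479/20238 = -46286*1/9076 + 18479*(1/20238) = -23143/4538 + 18479/20238 = -96127583/22960011 ≈ -4.1867)
-Q = -1*(-96127583/22960011) = 96127583/22960011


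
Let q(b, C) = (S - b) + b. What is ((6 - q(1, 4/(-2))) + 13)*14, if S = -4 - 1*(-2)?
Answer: 294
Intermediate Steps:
S = -2 (S = -4 + 2 = -2)
q(b, C) = -2 (q(b, C) = (-2 - b) + b = -2)
((6 - q(1, 4/(-2))) + 13)*14 = ((6 - 1*(-2)) + 13)*14 = ((6 + 2) + 13)*14 = (8 + 13)*14 = 21*14 = 294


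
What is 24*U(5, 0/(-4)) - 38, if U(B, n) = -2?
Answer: -86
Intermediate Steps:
24*U(5, 0/(-4)) - 38 = 24*(-2) - 38 = -48 - 38 = -86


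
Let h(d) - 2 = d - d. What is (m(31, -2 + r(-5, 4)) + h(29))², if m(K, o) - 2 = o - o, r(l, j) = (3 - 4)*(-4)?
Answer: 16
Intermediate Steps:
r(l, j) = 4 (r(l, j) = -1*(-4) = 4)
h(d) = 2 (h(d) = 2 + (d - d) = 2 + 0 = 2)
m(K, o) = 2 (m(K, o) = 2 + (o - o) = 2 + 0 = 2)
(m(31, -2 + r(-5, 4)) + h(29))² = (2 + 2)² = 4² = 16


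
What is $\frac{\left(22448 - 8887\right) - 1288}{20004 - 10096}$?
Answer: $\frac{12273}{9908} \approx 1.2387$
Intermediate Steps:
$\frac{\left(22448 - 8887\right) - 1288}{20004 - 10096} = \frac{\left(22448 - 8887\right) - 1288}{9908} = \left(13561 - 1288\right) \frac{1}{9908} = 12273 \cdot \frac{1}{9908} = \frac{12273}{9908}$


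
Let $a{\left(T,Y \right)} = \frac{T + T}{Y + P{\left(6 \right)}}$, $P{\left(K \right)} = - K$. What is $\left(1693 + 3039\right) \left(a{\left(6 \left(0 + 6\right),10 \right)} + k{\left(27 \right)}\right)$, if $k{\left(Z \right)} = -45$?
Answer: $-127764$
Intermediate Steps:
$a{\left(T,Y \right)} = \frac{2 T}{-6 + Y}$ ($a{\left(T,Y \right)} = \frac{T + T}{Y - 6} = \frac{2 T}{Y - 6} = \frac{2 T}{-6 + Y}$)
$\left(1693 + 3039\right) \left(a{\left(6 \left(0 + 6\right),10 \right)} + k{\left(27 \right)}\right) = \left(1693 + 3039\right) \left(\frac{2 \cdot 6 \left(0 + 6\right)}{-6 + 10} - 45\right) = 4732 \left(\frac{2 \cdot 6 \cdot 6}{4} - 45\right) = 4732 \left(2 \cdot 36 \cdot \frac{1}{4} - 45\right) = 4732 \left(18 - 45\right) = 4732 \left(-27\right) = -127764$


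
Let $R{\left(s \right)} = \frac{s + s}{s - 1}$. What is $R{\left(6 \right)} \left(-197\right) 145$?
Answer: $-68556$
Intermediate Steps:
$R{\left(s \right)} = \frac{2 s}{-1 + s}$
$R{\left(6 \right)} \left(-197\right) 145 = 2 \cdot 6 \frac{1}{-1 + 6} \left(-197\right) 145 = 2 \cdot 6 \cdot \frac{1}{5} \left(-197\right) 145 = \frac{12}{5} \left(-197\right) 145 = \left(- \frac{2364}{5}\right) 145 = -68556$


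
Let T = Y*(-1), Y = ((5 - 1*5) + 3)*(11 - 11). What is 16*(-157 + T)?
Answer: -2512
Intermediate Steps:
Y = 0 (Y = ((5 - 5) + 3)*0 = (0 + 3)*0 = 3*0 = 0)
T = 0 (T = 0*(-1) = 0)
16*(-157 + T) = 16*(-157 + 0) = 16*(-157) = -2512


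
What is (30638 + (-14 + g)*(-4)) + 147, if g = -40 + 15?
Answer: 30941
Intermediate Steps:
g = -25
(30638 + (-14 + g)*(-4)) + 147 = (30638 + (-14 - 25)*(-4)) + 147 = (30638 - 39*(-4)) + 147 = (30638 + 156) + 147 = 30794 + 147 = 30941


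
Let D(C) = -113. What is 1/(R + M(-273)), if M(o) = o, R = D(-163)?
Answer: -1/386 ≈ -0.0025907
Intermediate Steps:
R = -113
1/(R + M(-273)) = 1/(-113 - 273) = 1/(-386) = -1/386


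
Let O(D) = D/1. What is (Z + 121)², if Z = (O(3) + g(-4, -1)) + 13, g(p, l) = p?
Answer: 17689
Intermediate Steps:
O(D) = D (O(D) = D*1 = D)
Z = 12 (Z = (3 - 4) + 13 = -1 + 13 = 12)
(Z + 121)² = (12 + 121)² = 133² = 17689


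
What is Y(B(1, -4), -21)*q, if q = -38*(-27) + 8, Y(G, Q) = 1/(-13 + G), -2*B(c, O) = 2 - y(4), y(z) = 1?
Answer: -2068/27 ≈ -76.593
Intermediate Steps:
B(c, O) = -½ (B(c, O) = -(2 - 1*1)/2 = -(2 - 1)/2 = -½*1 = -½)
q = 1034 (q = 1026 + 8 = 1034)
Y(B(1, -4), -21)*q = 1034/(-13 - ½) = 1034/(-27/2) = -2/27*1034 = -2068/27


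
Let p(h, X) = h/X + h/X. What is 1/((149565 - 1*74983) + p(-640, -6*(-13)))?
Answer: 39/2908058 ≈ 1.3411e-5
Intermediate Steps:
p(h, X) = 2*h/X
1/((149565 - 1*74983) + p(-640, -6*(-13))) = 1/((149565 - 1*74983) + 2*(-640)/(-6*(-13))) = 1/((149565 - 74983) + 2*(-640)/78) = 1/(74582 + 2*(-640)*(1/78)) = 1/(74582 - 640/39) = 1/(2908058/39) = 39/2908058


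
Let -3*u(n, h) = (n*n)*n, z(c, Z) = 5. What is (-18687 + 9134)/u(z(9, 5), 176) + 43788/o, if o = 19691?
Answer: 569797869/2461375 ≈ 231.50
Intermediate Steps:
u(n, h) = -n**3/3 (u(n, h) = -n*n*n/3 = -n**2*n/3 = -n**3/3)
(-18687 + 9134)/u(z(9, 5), 176) + 43788/o = (-18687 + 9134)/((-1/3*5**3)) + 43788/19691 = -9553/((-1/3*125)) + 43788*(1/19691) = -9553/(-125/3) + 43788/19691 = -9553*(-3/125) + 43788/19691 = 28659/125 + 43788/19691 = 569797869/2461375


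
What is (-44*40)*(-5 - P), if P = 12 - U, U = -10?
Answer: 47520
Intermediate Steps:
P = 22 (P = 12 - 1*(-10) = 12 + 10 = 22)
(-44*40)*(-5 - P) = (-44*40)*(-5 - 1*22) = -1760*(-5 - 22) = -1760*(-27) = 47520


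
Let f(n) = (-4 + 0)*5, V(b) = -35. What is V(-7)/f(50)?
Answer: 7/4 ≈ 1.7500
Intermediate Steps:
f(n) = -20 (f(n) = -4*5 = -20)
V(-7)/f(50) = -35/(-20) = -35*(-1/20) = 7/4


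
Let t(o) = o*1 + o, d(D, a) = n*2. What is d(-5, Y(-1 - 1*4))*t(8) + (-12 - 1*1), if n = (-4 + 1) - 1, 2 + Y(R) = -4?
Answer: -141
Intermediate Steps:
Y(R) = -6 (Y(R) = -2 - 4 = -6)
n = -4 (n = -3 - 1 = -4)
d(D, a) = -8 (d(D, a) = -4*2 = -8)
t(o) = 2*o (t(o) = o + o = 2*o)
d(-5, Y(-1 - 1*4))*t(8) + (-12 - 1*1) = -16*8 + (-12 - 1*1) = -8*16 + (-12 - 1) = -128 - 13 = -141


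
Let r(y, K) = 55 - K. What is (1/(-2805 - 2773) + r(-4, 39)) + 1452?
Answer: 8188503/5578 ≈ 1468.0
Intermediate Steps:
(1/(-2805 - 2773) + r(-4, 39)) + 1452 = (1/(-2805 - 2773) + (55 - 1*39)) + 1452 = (1/(-5578) + (55 - 39)) + 1452 = (-1/5578 + 16) + 1452 = 89247/5578 + 1452 = 8188503/5578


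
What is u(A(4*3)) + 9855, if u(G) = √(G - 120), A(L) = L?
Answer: 9855 + 6*I*√3 ≈ 9855.0 + 10.392*I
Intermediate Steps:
u(G) = √(-120 + G)
u(A(4*3)) + 9855 = √(-120 + 4*3) + 9855 = √(-120 + 12) + 9855 = √(-108) + 9855 = 6*I*√3 + 9855 = 9855 + 6*I*√3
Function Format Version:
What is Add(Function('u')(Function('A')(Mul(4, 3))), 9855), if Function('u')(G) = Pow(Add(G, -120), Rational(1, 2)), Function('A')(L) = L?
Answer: Add(9855, Mul(6, I, Pow(3, Rational(1, 2)))) ≈ Add(9855.0, Mul(10.392, I))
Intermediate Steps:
Function('u')(G) = Pow(Add(-120, G), Rational(1, 2))
Add(Function('u')(Function('A')(Mul(4, 3))), 9855) = Add(Pow(Add(-120, Mul(4, 3)), Rational(1, 2)), 9855) = Add(Pow(Add(-120, 12), Rational(1, 2)), 9855) = Add(Pow(-108, Rational(1, 2)), 9855) = Add(Mul(6, I, Pow(3, Rational(1, 2))), 9855) = Add(9855, Mul(6, I, Pow(3, Rational(1, 2))))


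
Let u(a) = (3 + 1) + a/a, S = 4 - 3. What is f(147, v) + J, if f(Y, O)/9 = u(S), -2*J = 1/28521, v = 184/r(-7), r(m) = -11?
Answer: 2566889/57042 ≈ 45.000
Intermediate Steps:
v = -184/11 (v = 184/(-11) = 184*(-1/11) = -184/11 ≈ -16.727)
J = -1/57042 (J = -1/2/28521 = -1/2*1/28521 = -1/57042 ≈ -1.7531e-5)
S = 1
u(a) = 5 (u(a) = 4 + 1 = 5)
f(Y, O) = 45 (f(Y, O) = 9*5 = 45)
f(147, v) + J = 45 - 1/57042 = 2566889/57042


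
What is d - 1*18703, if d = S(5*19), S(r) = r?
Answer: -18608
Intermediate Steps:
d = 95 (d = 5*19 = 95)
d - 1*18703 = 95 - 1*18703 = 95 - 18703 = -18608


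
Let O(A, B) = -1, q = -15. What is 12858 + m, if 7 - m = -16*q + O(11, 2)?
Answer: 12626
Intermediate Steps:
m = -232 (m = 7 - (-16*(-15) - 1) = 7 - (240 - 1) = 7 - 1*239 = 7 - 239 = -232)
12858 + m = 12858 - 232 = 12626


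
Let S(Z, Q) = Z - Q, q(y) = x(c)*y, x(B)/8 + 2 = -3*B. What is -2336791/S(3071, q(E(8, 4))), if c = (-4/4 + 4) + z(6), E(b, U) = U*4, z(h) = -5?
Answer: -2336791/2559 ≈ -913.17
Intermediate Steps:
E(b, U) = 4*U
c = -2 (c = (-4/4 + 4) - 5 = (-4*¼ + 4) - 5 = (-1 + 4) - 5 = 3 - 5 = -2)
x(B) = -16 - 24*B (x(B) = -16 + 8*(-3*B) = -16 - 24*B)
q(y) = 32*y (q(y) = (-16 - 24*(-2))*y = (-16 + 48)*y = 32*y)
-2336791/S(3071, q(E(8, 4))) = -2336791/(3071 - 32*4*4) = -2336791/(3071 - 32*16) = -2336791/(3071 - 1*512) = -2336791/(3071 - 512) = -2336791/2559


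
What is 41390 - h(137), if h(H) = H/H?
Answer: 41389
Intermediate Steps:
h(H) = 1
41390 - h(137) = 41390 - 1*1 = 41390 - 1 = 41389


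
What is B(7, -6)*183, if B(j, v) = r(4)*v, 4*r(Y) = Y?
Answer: -1098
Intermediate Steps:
r(Y) = Y/4
B(j, v) = v (B(j, v) = ((1/4)*4)*v = 1*v = v)
B(7, -6)*183 = -6*183 = -1098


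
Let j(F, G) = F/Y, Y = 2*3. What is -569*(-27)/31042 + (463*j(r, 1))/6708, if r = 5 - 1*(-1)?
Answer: 58713725/104114868 ≈ 0.56393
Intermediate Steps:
r = 6 (r = 5 + 1 = 6)
Y = 6
j(F, G) = F/6
-569*(-27)/31042 + (463*j(r, 1))/6708 = -569*(-27)/31042 + (463*((⅙)*6))/6708 = 15363*(1/31042) + (463*1)*(1/6708) = 15363/31042 + 463*(1/6708) = 15363/31042 + 463/6708 = 58713725/104114868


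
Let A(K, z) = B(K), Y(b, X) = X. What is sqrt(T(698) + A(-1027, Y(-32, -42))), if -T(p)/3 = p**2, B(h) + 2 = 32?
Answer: 3*I*sqrt(162398) ≈ 1209.0*I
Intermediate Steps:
B(h) = 30 (B(h) = -2 + 32 = 30)
A(K, z) = 30
T(p) = -3*p**2
sqrt(T(698) + A(-1027, Y(-32, -42))) = sqrt(-3*698**2 + 30) = sqrt(-3*487204 + 30) = sqrt(-1461612 + 30) = sqrt(-1461582) = 3*I*sqrt(162398)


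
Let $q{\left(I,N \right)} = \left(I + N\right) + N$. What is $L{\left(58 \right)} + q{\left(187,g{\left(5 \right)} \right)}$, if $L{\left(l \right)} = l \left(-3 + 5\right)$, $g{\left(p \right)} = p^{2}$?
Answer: $353$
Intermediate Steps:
$q{\left(I,N \right)} = I + 2 N$
$L{\left(l \right)} = 2 l$ ($L{\left(l \right)} = l 2 = 2 l$)
$L{\left(58 \right)} + q{\left(187,g{\left(5 \right)} \right)} = 2 \cdot 58 + \left(187 + 2 \cdot 5^{2}\right) = 116 + \left(187 + 2 \cdot 25\right) = 116 + \left(187 + 50\right) = 116 + 237 = 353$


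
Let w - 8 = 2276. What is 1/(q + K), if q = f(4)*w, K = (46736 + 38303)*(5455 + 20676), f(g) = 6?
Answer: 1/2222167813 ≈ 4.5001e-10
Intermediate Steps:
w = 2284 (w = 8 + 2276 = 2284)
K = 2222154109 (K = 85039*26131 = 2222154109)
q = 13704 (q = 6*2284 = 13704)
1/(q + K) = 1/(13704 + 2222154109) = 1/2222167813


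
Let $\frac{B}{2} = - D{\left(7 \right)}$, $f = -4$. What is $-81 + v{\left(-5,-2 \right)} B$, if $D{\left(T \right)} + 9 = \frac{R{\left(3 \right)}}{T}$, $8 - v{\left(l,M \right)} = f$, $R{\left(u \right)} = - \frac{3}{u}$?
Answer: $\frac{969}{7} \approx 138.43$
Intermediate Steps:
$v{\left(l,M \right)} = 12$ ($v{\left(l,M \right)} = 8 - -4 = 8 + 4 = 12$)
$D{\left(T \right)} = -9 - \frac{1}{T}$ ($D{\left(T \right)} = -9 + \frac{\left(-3\right) \frac{1}{3}}{T} = -9 - \frac{1}{T}$)
$B = \frac{128}{7}$ ($B = 2 \left(- (-9 - \frac{1}{7})\right) = 2 \left(\left(-1\right) \left(- \frac{64}{7}\right)\right) = 2 \cdot \frac{64}{7} = \frac{128}{7} \approx 18.286$)
$-81 + v{\left(-5,-2 \right)} B = -81 + 12 \cdot \frac{128}{7} = -81 + \frac{1536}{7} = \frac{969}{7}$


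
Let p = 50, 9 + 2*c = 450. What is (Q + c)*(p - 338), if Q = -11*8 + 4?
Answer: -39312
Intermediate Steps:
c = 441/2 (c = -9/2 + (½)*450 = -9/2 + 225 = 441/2 ≈ 220.50)
Q = -84 (Q = -88 + 4 = -84)
(Q + c)*(p - 338) = (-84 + 441/2)*(50 - 338) = (273/2)*(-288) = -39312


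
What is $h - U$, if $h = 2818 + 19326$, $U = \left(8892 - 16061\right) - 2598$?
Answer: $31911$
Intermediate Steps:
$U = -9767$ ($U = -7169 - 2598 = -9767$)
$h = 22144$
$h - U = 22144 - -9767 = 22144 + 9767 = 31911$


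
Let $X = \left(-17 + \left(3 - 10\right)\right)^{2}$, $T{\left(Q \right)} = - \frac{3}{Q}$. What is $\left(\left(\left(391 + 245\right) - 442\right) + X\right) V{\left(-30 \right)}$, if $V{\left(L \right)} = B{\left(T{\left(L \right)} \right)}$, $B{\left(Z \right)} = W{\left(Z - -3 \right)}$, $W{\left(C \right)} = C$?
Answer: $2387$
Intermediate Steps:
$B{\left(Z \right)} = 3 + Z$ ($B{\left(Z \right)} = Z - -3 = Z + 3 = 3 + Z$)
$V{\left(L \right)} = 3 - \frac{3}{L}$
$X = 576$ ($X = \left(-17 + \left(3 - 10\right)\right)^{2} = \left(-17 - 7\right)^{2} = \left(-24\right)^{2} = 576$)
$\left(\left(\left(391 + 245\right) - 442\right) + X\right) V{\left(-30 \right)} = \left(\left(\left(391 + 245\right) - 442\right) + 576\right) \left(3 - \frac{3}{-30}\right) = \left(\left(636 - 442\right) + 576\right) \left(3 - - \frac{1}{10}\right) = \left(194 + 576\right) \left(3 + \frac{1}{10}\right) = 770 \cdot \frac{31}{10} = 2387$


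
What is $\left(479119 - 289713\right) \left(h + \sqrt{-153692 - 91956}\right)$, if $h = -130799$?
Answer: $-24774115394 + 757624 i \sqrt{15353} \approx -2.4774 \cdot 10^{10} + 9.3875 \cdot 10^{7} i$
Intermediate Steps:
$\left(479119 - 289713\right) \left(h + \sqrt{-153692 - 91956}\right) = \left(479119 - 289713\right) \left(-130799 + \sqrt{-153692 - 91956}\right) = 189406 \left(-130799 + \sqrt{-245648}\right) = 189406 \left(-130799 + 4 i \sqrt{15353}\right) = -24774115394 + 757624 i \sqrt{15353}$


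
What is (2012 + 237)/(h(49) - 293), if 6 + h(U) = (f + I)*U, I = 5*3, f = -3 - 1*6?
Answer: -2249/5 ≈ -449.80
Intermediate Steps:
f = -9 (f = -3 - 6 = -9)
I = 15
h(U) = -6 + 6*U (h(U) = -6 + (-9 + 15)*U = -6 + 6*U)
(2012 + 237)/(h(49) - 293) = (2012 + 237)/((-6 + 6*49) - 293) = 2249/((-6 + 294) - 293) = 2249/(288 - 293) = 2249/(-5) = 2249*(-⅕) = -2249/5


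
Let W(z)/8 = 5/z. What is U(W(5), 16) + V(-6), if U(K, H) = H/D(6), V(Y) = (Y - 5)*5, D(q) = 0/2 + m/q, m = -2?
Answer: -103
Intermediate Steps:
W(z) = 40/z (W(z) = 8*(5/z) = 40/z)
D(q) = -2/q (D(q) = 0/2 - 2/q = 0*(½) - 2/q = 0 - 2/q = -2/q)
V(Y) = -25 + 5*Y (V(Y) = (-5 + Y)*5 = -25 + 5*Y)
U(K, H) = -3*H (U(K, H) = H/((-2/6)) = H/((-2*⅙)) = H/(-⅓) = H*(-3) = -3*H)
U(W(5), 16) + V(-6) = -3*16 + (-25 + 5*(-6)) = -48 + (-25 - 30) = -48 - 55 = -103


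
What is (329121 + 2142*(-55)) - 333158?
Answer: -121847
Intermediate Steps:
(329121 + 2142*(-55)) - 333158 = (329121 - 117810) - 333158 = 211311 - 333158 = -121847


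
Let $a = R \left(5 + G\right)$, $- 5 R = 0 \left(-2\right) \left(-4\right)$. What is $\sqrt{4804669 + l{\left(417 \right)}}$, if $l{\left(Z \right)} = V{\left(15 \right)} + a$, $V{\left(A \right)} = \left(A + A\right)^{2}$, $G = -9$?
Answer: $\sqrt{4805569} \approx 2192.2$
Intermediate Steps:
$R = 0$ ($R = - \frac{0 \left(-2\right) \left(-4\right)}{5} = - \frac{0 \left(-4\right)}{5} = \left(- \frac{1}{5}\right) 0 = 0$)
$V{\left(A \right)} = 4 A^{2}$ ($V{\left(A \right)} = \left(2 A\right)^{2} = 4 A^{2}$)
$a = 0$ ($a = 0 \left(5 - 9\right) = 0 \left(-4\right) = 0$)
$l{\left(Z \right)} = 900$ ($l{\left(Z \right)} = 4 \cdot 15^{2} + 0 = 4 \cdot 225 + 0 = 900 + 0 = 900$)
$\sqrt{4804669 + l{\left(417 \right)}} = \sqrt{4804669 + 900} = \sqrt{4805569}$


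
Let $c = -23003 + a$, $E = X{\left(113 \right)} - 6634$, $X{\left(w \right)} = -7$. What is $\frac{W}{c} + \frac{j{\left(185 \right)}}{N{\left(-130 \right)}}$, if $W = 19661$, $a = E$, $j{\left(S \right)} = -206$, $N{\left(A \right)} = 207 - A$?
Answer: $- \frac{12732421}{9990028} \approx -1.2745$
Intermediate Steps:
$E = -6641$ ($E = -7 - 6634 = -6641$)
$a = -6641$
$c = -29644$ ($c = -23003 - 6641 = -29644$)
$\frac{W}{c} + \frac{j{\left(185 \right)}}{N{\left(-130 \right)}} = \frac{19661}{-29644} - \frac{206}{207 - -130} = 19661 \left(- \frac{1}{29644}\right) - \frac{206}{207 + 130} = - \frac{19661}{29644} - \frac{206}{337} = - \frac{12732421}{9990028}$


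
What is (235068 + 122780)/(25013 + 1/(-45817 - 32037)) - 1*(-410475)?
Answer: 799371318306167/1947362101 ≈ 4.1049e+5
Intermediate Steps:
(235068 + 122780)/(25013 + 1/(-45817 - 32037)) - 1*(-410475) = 357848/(25013 + 1/(-77854)) + 410475 = 357848/(25013 - 1/77854) + 410475 = 357848/(1947362101/77854) + 410475 = 357848*(77854/1947362101) + 410475 = 27859898192/1947362101 + 410475 = 799371318306167/1947362101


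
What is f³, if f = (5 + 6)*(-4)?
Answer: -85184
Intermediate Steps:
f = -44 (f = 11*(-4) = -44)
f³ = (-44)³ = -85184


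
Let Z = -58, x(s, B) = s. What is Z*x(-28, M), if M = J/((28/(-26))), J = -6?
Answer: 1624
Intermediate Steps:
M = 39/7 (M = -6/(28/(-26)) = -6/(28*(-1/26)) = -6/(-14/13) = -6*(-13/14) = 39/7 ≈ 5.5714)
Z*x(-28, M) = -58*(-28) = 1624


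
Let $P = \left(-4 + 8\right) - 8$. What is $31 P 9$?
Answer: $-1116$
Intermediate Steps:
$P = -4$ ($P = 4 - 8 = -4$)
$31 P 9 = 31 \left(-4\right) 9 = \left(-124\right) 9 = -1116$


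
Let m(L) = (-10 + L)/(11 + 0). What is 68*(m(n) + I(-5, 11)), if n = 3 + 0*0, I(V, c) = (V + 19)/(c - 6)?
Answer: 8092/55 ≈ 147.13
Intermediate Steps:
I(V, c) = (19 + V)/(-6 + c)
n = 3 (n = 3 + 0 = 3)
m(L) = -10/11 + L/11 (m(L) = (-10 + L)/11 = (-10 + L)*(1/11) = -10/11 + L/11)
68*(m(n) + I(-5, 11)) = 68*((-10/11 + (1/11)*3) + (19 - 5)/(-6 + 11)) = 68*((-10/11 + 3/11) + 14/5) = 68*(-7/11 + (1/5)*14) = 68*(-7/11 + 14/5) = 68*(119/55) = 8092/55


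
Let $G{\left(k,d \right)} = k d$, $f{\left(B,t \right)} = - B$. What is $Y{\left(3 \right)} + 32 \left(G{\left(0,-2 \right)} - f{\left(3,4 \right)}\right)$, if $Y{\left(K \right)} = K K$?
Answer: $105$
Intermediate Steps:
$G{\left(k,d \right)} = d k$
$Y{\left(K \right)} = K^{2}$
$Y{\left(3 \right)} + 32 \left(G{\left(0,-2 \right)} - f{\left(3,4 \right)}\right) = 3^{2} + 32 \left(\left(-2\right) 0 - \left(-1\right) 3\right) = 9 + 32 \left(0 - -3\right) = 9 + 32 \left(0 + 3\right) = 9 + 32 \cdot 3 = 9 + 96 = 105$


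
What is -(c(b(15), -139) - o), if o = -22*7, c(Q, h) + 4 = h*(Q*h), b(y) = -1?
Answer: 19171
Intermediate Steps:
c(Q, h) = -4 + Q*h² (c(Q, h) = -4 + h*(Q*h) = -4 + Q*h²)
o = -154
-(c(b(15), -139) - o) = -((-4 - 1*(-139)²) - 1*(-154)) = -((-4 - 1*19321) + 154) = -((-4 - 19321) + 154) = -(-19325 + 154) = -1*(-19171) = 19171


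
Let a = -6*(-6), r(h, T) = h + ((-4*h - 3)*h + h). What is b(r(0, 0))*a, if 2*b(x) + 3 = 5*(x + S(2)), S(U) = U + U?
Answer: 306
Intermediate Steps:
S(U) = 2*U
r(h, T) = 2*h + h*(-3 - 4*h) (r(h, T) = h + ((-3 - 4*h)*h + h) = h + (h*(-3 - 4*h) + h) = h + (h + h*(-3 - 4*h)) = 2*h + h*(-3 - 4*h))
b(x) = 17/2 + 5*x/2 (b(x) = -3/2 + (5*(x + 2*2))/2 = -3/2 + (5*(x + 4))/2 = -3/2 + (5*(4 + x))/2 = -3/2 + (20 + 5*x)/2 = -3/2 + (10 + 5*x/2) = 17/2 + 5*x/2)
a = 36
b(r(0, 0))*a = (17/2 + 5*(-1*0*(1 + 4*0))/2)*36 = (17/2 + 5*(-1*0*(1 + 0))/2)*36 = (17/2 + 5*(-1*0*1)/2)*36 = (17/2 + (5/2)*0)*36 = (17/2 + 0)*36 = (17/2)*36 = 306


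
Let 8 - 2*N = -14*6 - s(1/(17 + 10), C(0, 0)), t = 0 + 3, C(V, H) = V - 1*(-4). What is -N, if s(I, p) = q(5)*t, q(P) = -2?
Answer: -43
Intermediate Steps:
C(V, H) = 4 + V (C(V, H) = V + 4 = 4 + V)
t = 3
s(I, p) = -6 (s(I, p) = -2*3 = -6)
N = 43 (N = 4 - (-14*6 - 1*(-6))/2 = 4 - (-84 + 6)/2 = 4 - 1/2*(-78) = 4 + 39 = 43)
-N = -1*43 = -43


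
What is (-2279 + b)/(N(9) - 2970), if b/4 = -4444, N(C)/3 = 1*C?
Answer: 6685/981 ≈ 6.8145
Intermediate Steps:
N(C) = 3*C (N(C) = 3*(1*C) = 3*C)
b = -17776 (b = 4*(-4444) = -17776)
(-2279 + b)/(N(9) - 2970) = (-2279 - 17776)/(3*9 - 2970) = -20055/(27 - 2970) = -20055/(-2943) = -20055*(-1/2943) = 6685/981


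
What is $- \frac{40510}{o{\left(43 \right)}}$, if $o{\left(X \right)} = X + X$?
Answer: $- \frac{20255}{43} \approx -471.05$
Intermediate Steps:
$o{\left(X \right)} = 2 X$
$- \frac{40510}{o{\left(43 \right)}} = - \frac{40510}{2 \cdot 43} = - \frac{40510}{86} = \left(-40510\right) \frac{1}{86} = - \frac{20255}{43}$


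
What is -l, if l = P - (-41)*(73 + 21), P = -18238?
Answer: 14384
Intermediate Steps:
l = -14384 (l = -18238 - (-41)*(73 + 21) = -18238 - (-41)*94 = -18238 - 1*(-3854) = -18238 + 3854 = -14384)
-l = -1*(-14384) = 14384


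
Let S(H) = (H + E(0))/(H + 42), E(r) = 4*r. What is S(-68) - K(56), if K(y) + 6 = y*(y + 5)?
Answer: -44296/13 ≈ -3407.4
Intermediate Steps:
S(H) = H/(42 + H) (S(H) = (H + 4*0)/(H + 42) = (H + 0)/(42 + H) = H/(42 + H))
K(y) = -6 + y*(5 + y) (K(y) = -6 + y*(y + 5) = -6 + y*(5 + y))
S(-68) - K(56) = -68/(42 - 68) - (-6 + 56² + 5*56) = -68/(-26) - (-6 + 3136 + 280) = -68*(-1/26) - 1*3410 = 34/13 - 3410 = -44296/13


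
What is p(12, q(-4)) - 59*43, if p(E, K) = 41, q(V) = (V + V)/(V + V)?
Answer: -2496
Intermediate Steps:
q(V) = 1 (q(V) = (2*V)/((2*V)) = (2*V)*(1/(2*V)) = 1)
p(12, q(-4)) - 59*43 = 41 - 59*43 = 41 - 1*2537 = 41 - 2537 = -2496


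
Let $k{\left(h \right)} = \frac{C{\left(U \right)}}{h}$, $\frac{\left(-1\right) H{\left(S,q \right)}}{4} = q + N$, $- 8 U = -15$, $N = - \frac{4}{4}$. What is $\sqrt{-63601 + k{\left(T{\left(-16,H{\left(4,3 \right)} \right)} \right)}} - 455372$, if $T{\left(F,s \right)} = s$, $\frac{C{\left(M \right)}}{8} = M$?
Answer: $-455372 + \frac{i \sqrt{1017646}}{4} \approx -4.5537 \cdot 10^{5} + 252.2 i$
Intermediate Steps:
$N = -1$ ($N = \left(-4\right) \frac{1}{4} = -1$)
$U = \frac{15}{8}$ ($U = \left(- \frac{1}{8}\right) \left(-15\right) = \frac{15}{8} \approx 1.875$)
$C{\left(M \right)} = 8 M$
$H{\left(S,q \right)} = 4 - 4 q$ ($H{\left(S,q \right)} = - 4 \left(q - 1\right) = - 4 \left(-1 + q\right) = 4 - 4 q$)
$k{\left(h \right)} = \frac{15}{h}$ ($k{\left(h \right)} = \frac{8 \cdot \frac{15}{8}}{h} = \frac{15}{h}$)
$\sqrt{-63601 + k{\left(T{\left(-16,H{\left(4,3 \right)} \right)} \right)}} - 455372 = \sqrt{-63601 + \frac{15}{4 - 12}} - 455372 = \sqrt{-63601 + \frac{15}{-8}} - 455372 = \sqrt{-63601 + 15 \left(- \frac{1}{8}\right)} - 455372 = \sqrt{-63601 - \frac{15}{8}} - 455372 = \sqrt{- \frac{508823}{8}} - 455372 = \frac{i \sqrt{1017646}}{4} - 455372 = -455372 + \frac{i \sqrt{1017646}}{4}$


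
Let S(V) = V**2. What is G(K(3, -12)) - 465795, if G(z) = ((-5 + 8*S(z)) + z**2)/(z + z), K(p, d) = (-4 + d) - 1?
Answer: -7919813/17 ≈ -4.6587e+5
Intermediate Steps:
K(p, d) = -5 + d
G(z) = (-5 + 9*z**2)/(2*z) (G(z) = ((-5 + 8*z**2) + z**2)/(z + z) = (-5 + 9*z**2)/((2*z)) = (-5 + 9*z**2)*(1/(2*z)) = (-5 + 9*z**2)/(2*z))
G(K(3, -12)) - 465795 = (-5 + 9*(-5 - 12)**2)/(2*(-5 - 12)) - 465795 = (1/2)*(-5 + 9*(-17)**2)/(-17) - 465795 = (1/2)*(-1/17)*(-5 + 9*289) - 465795 = (1/2)*(-1/17)*(-5 + 2601) - 465795 = (1/2)*(-1/17)*2596 - 465795 = -1298/17 - 465795 = -7919813/17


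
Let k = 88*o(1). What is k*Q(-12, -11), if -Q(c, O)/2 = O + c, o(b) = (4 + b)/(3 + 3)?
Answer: 10120/3 ≈ 3373.3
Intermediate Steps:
o(b) = ⅔ + b/6 (o(b) = (4 + b)/6 = (4 + b)*(⅙) = ⅔ + b/6)
Q(c, O) = -2*O - 2*c (Q(c, O) = -2*(O + c) = -2*O - 2*c)
k = 220/3 (k = 88*(⅔ + (⅙)*1) = 88*(⅔ + ⅙) = 88*(⅚) = 220/3 ≈ 73.333)
k*Q(-12, -11) = 220*(-2*(-11) - 2*(-12))/3 = 220*(22 + 24)/3 = (220/3)*46 = 10120/3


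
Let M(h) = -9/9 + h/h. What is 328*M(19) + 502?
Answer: 502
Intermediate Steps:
M(h) = 0 (M(h) = -9*⅑ + 1 = -1 + 1 = 0)
328*M(19) + 502 = 328*0 + 502 = 0 + 502 = 502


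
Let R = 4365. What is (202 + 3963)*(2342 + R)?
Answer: 27934655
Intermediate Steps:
(202 + 3963)*(2342 + R) = (202 + 3963)*(2342 + 4365) = 4165*6707 = 27934655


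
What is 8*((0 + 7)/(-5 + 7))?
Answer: 28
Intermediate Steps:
8*((0 + 7)/(-5 + 7)) = 8*(7/2) = 28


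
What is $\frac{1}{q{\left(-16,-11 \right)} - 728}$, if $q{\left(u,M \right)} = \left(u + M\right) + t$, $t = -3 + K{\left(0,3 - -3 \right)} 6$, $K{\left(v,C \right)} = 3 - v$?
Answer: $- \frac{1}{740} \approx -0.0013514$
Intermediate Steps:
$t = 15$ ($t = -3 + \left(3 - 0\right) 6 = -3 + \left(3 + 0\right) 6 = -3 + 3 \cdot 6 = -3 + 18 = 15$)
$q{\left(u,M \right)} = 15 + M + u$ ($q{\left(u,M \right)} = \left(u + M\right) + 15 = \left(M + u\right) + 15 = 15 + M + u$)
$\frac{1}{q{\left(-16,-11 \right)} - 728} = \frac{1}{\left(15 - 11 - 16\right) - 728} = \frac{1}{-12 - 728} = \frac{1}{-740} = - \frac{1}{740}$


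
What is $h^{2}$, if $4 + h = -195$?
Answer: $39601$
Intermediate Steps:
$h = -199$ ($h = -4 - 195 = -199$)
$h^{2} = \left(-199\right)^{2} = 39601$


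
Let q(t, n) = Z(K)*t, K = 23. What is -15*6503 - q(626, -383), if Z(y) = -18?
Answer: -86277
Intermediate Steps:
q(t, n) = -18*t
-15*6503 - q(626, -383) = -15*6503 - (-18)*626 = -97545 - 1*(-11268) = -97545 + 11268 = -86277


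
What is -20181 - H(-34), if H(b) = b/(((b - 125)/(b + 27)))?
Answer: -3208541/159 ≈ -20180.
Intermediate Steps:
H(b) = b*(27 + b)/(-125 + b) (H(b) = b/(((-125 + b)/(27 + b))) = b*((27 + b)/(-125 + b)) = b*(27 + b)/(-125 + b))
-20181 - H(-34) = -20181 - (-34)*(27 - 34)/(-125 - 34) = -20181 - (-34)*(-7)/(-159) = -20181 - (-34)*(-1)*(-7)/159 = -20181 - 1*(-238/159) = -20181 + 238/159 = -3208541/159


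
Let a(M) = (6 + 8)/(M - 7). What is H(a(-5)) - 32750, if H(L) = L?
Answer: -196507/6 ≈ -32751.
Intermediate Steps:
a(M) = 14/(-7 + M)
H(a(-5)) - 32750 = 14/(-7 - 5) - 32750 = 14/(-12) - 32750 = 14*(-1/12) - 32750 = -7/6 - 32750 = -196507/6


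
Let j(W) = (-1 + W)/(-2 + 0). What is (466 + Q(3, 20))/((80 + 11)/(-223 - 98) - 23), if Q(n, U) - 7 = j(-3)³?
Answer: -4173/202 ≈ -20.658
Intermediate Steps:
j(W) = ½ - W/2 (j(W) = (-1 + W)/(-2) = (-1 + W)*(-½) = ½ - W/2)
Q(n, U) = 15 (Q(n, U) = 7 + (½ - ½*(-3))³ = 7 + (½ + 3/2)³ = 7 + 2³ = 7 + 8 = 15)
(466 + Q(3, 20))/((80 + 11)/(-223 - 98) - 23) = (466 + 15)/((80 + 11)/(-223 - 98) - 23) = 481/(91/(-321) - 23) = 481/(91*(-1/321) - 23) = 481/(-91/321 - 23) = 481/(-7474/321) = 481*(-321/7474) = -4173/202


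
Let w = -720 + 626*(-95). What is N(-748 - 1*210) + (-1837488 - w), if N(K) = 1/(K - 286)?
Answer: -2210958713/1244 ≈ -1.7773e+6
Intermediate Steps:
w = -60190 (w = -720 - 59470 = -60190)
N(K) = 1/(-286 + K)
N(-748 - 1*210) + (-1837488 - w) = 1/(-286 + (-748 - 1*210)) + (-1837488 - 1*(-60190)) = 1/(-286 + (-748 - 210)) + (-1837488 + 60190) = 1/(-286 - 958) - 1777298 = 1/(-1244) - 1777298 = -1/1244 - 1777298 = -2210958713/1244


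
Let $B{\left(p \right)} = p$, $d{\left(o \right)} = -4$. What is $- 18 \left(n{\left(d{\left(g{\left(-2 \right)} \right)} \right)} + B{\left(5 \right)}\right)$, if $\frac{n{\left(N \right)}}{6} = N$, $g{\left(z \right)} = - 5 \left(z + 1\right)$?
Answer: $342$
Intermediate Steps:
$g{\left(z \right)} = -5 - 5 z$ ($g{\left(z \right)} = - 5 \left(1 + z\right) = -5 - 5 z$)
$n{\left(N \right)} = 6 N$
$- 18 \left(n{\left(d{\left(g{\left(-2 \right)} \right)} \right)} + B{\left(5 \right)}\right) = - 18 \left(6 \left(-4\right) + 5\right) = - 18 \left(-24 + 5\right) = \left(-18\right) \left(-19\right) = 342$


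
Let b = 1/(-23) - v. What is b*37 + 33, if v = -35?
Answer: 30507/23 ≈ 1326.4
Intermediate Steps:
b = 804/23 (b = 1/(-23) - 1*(-35) = -1/23 + 35 = 804/23 ≈ 34.957)
b*37 + 33 = (804/23)*37 + 33 = 29748/23 + 33 = 30507/23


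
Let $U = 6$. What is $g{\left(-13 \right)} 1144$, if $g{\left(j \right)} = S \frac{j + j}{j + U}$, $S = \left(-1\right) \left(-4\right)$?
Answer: $\frac{118976}{7} \approx 16997.0$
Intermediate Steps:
$S = 4$
$g{\left(j \right)} = \frac{8 j}{6 + j}$ ($g{\left(j \right)} = 4 \frac{j + j}{j + 6} = 4 \frac{2 j}{6 + j} = \frac{8 j}{6 + j}$)
$g{\left(-13 \right)} 1144 = 8 \left(-13\right) \frac{1}{6 - 13} \cdot 1144 = 8 \left(-13\right) \frac{1}{-7} \cdot 1144 = 8 \left(-13\right) \left(- \frac{1}{7}\right) 1144 = \frac{104}{7} \cdot 1144 = \frac{118976}{7}$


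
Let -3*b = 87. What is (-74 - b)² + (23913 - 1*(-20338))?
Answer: 46276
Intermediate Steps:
b = -29 (b = -⅓*87 = -29)
(-74 - b)² + (23913 - 1*(-20338)) = (-74 - 1*(-29))² + (23913 - 1*(-20338)) = (-74 + 29)² + (23913 + 20338) = (-45)² + 44251 = 2025 + 44251 = 46276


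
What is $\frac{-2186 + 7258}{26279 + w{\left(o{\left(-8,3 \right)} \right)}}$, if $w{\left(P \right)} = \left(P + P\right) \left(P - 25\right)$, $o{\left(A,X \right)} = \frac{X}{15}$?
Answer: $\frac{126800}{656727} \approx 0.19308$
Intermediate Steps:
$o{\left(A,X \right)} = \frac{X}{15}$ ($o{\left(A,X \right)} = X \frac{1}{15} = \frac{X}{15}$)
$w{\left(P \right)} = 2 P \left(-25 + P\right)$
$\frac{-2186 + 7258}{26279 + w{\left(o{\left(-8,3 \right)} \right)}} = \frac{-2186 + 7258}{26279 + 2 \cdot \frac{1}{15} \cdot 3 \left(-25 + \frac{1}{15} \cdot 3\right)} = \frac{5072}{26279 + 2 \cdot \frac{1}{5} \left(-25 + \frac{1}{5}\right)} = \frac{5072}{26279 + 2 \cdot \frac{1}{5} \left(- \frac{124}{5}\right)} = \frac{5072}{26279 - \frac{248}{25}} = \frac{5072}{\frac{656727}{25}} = 5072 \cdot \frac{25}{656727} = \frac{126800}{656727}$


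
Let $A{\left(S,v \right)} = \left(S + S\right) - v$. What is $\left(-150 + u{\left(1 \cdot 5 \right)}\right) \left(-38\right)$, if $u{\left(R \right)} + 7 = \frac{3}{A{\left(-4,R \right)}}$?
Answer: $\frac{77672}{13} \approx 5974.8$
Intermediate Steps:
$A{\left(S,v \right)} = - v + 2 S$ ($A{\left(S,v \right)} = 2 S - v = - v + 2 S$)
$u{\left(R \right)} = -7 + \frac{3}{-8 - R}$ ($u{\left(R \right)} = -7 + \frac{3}{- R + 2 \left(-4\right)} = -7 + \frac{3}{- R - 8} = -7 + \frac{3}{-8 - R}$)
$\left(-150 + u{\left(1 \cdot 5 \right)}\right) \left(-38\right) = \left(-150 + \frac{-59 - 7 \cdot 1 \cdot 5}{8 + 1 \cdot 5}\right) \left(-38\right) = \left(-150 + \frac{-59 - 35}{8 + 5}\right) \left(-38\right) = \left(-150 + \frac{-59 - 35}{13}\right) \left(-38\right) = \left(-150 + \frac{1}{13} \left(-94\right)\right) \left(-38\right) = \left(-150 - \frac{94}{13}\right) \left(-38\right) = \left(- \frac{2044}{13}\right) \left(-38\right) = \frac{77672}{13}$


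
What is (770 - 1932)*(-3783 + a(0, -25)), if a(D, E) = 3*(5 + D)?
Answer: 4378416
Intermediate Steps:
a(D, E) = 15 + 3*D
(770 - 1932)*(-3783 + a(0, -25)) = (770 - 1932)*(-3783 + (15 + 3*0)) = -1162*(-3783 + (15 + 0)) = -1162*(-3783 + 15) = -1162*(-3768) = 4378416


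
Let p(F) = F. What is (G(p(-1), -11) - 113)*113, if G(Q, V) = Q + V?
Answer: -14125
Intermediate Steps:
(G(p(-1), -11) - 113)*113 = ((-1 - 11) - 113)*113 = (-12 - 113)*113 = -125*113 = -14125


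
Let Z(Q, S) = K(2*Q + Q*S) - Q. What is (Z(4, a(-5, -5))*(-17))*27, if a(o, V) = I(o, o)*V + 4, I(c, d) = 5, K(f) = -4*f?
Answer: -137700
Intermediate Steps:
a(o, V) = 4 + 5*V (a(o, V) = 5*V + 4 = 4 + 5*V)
Z(Q, S) = -9*Q - 4*Q*S (Z(Q, S) = -4*(2*Q + Q*S) - Q = (-8*Q - 4*Q*S) - Q = -9*Q - 4*Q*S)
(Z(4, a(-5, -5))*(-17))*27 = ((4*(-9 - 4*(4 + 5*(-5))))*(-17))*27 = ((4*(-9 - 4*(4 - 25)))*(-17))*27 = ((4*(-9 - 4*(-21)))*(-17))*27 = ((4*(-9 + 84))*(-17))*27 = ((4*75)*(-17))*27 = (300*(-17))*27 = -5100*27 = -137700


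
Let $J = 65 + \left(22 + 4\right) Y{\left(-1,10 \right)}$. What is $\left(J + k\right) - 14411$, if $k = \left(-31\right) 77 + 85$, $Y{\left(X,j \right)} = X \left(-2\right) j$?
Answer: $-16128$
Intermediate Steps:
$Y{\left(X,j \right)} = - 2 X j$
$J = 585$ ($J = 65 + \left(22 + 4\right) \left(\left(-2\right) \left(-1\right) 10\right) = 65 + 26 \cdot 20 = 65 + 520 = 585$)
$k = -2302$ ($k = -2387 + 85 = -2302$)
$\left(J + k\right) - 14411 = \left(585 - 2302\right) - 14411 = -1717 - 14411 = -16128$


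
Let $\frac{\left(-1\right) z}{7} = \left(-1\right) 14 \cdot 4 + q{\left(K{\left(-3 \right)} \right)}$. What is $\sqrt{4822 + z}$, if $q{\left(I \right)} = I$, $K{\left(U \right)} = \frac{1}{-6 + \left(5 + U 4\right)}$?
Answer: $\frac{\sqrt{881257}}{13} \approx 72.212$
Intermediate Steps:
$K{\left(U \right)} = \frac{1}{-1 + 4 U}$ ($K{\left(U \right)} = \frac{1}{-6 + \left(5 + 4 U\right)} = \frac{1}{-1 + 4 U}$)
$z = \frac{5103}{13}$ ($z = - 7 \left(\left(-1\right) 14 \cdot 4 + \frac{1}{-1 + 4 \left(-3\right)}\right) = - 7 \left(\left(-14\right) 4 + \frac{1}{-1 - 12}\right) = - 7 \left(-56 + \frac{1}{-13}\right) = - 7 \left(-56 - \frac{1}{13}\right) = \left(-7\right) \left(- \frac{729}{13}\right) = \frac{5103}{13} \approx 392.54$)
$\sqrt{4822 + z} = \sqrt{4822 + \frac{5103}{13}} = \sqrt{\frac{67789}{13}} = \frac{\sqrt{881257}}{13}$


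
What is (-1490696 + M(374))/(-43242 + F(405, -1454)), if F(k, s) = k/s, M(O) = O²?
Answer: 1964092280/62874273 ≈ 31.238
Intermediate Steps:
(-1490696 + M(374))/(-43242 + F(405, -1454)) = (-1490696 + 374²)/(-43242 + 405/(-1454)) = (-1490696 + 139876)/(-43242 + 405*(-1/1454)) = -1350820/(-43242 - 405/1454) = -1350820/(-62874273/1454) = -1350820*(-1454/62874273) = 1964092280/62874273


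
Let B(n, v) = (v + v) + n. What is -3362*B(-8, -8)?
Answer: 80688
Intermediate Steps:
B(n, v) = n + 2*v (B(n, v) = 2*v + n = n + 2*v)
-3362*B(-8, -8) = -3362*(-8 + 2*(-8)) = -3362*(-8 - 16) = -3362*(-24) = 80688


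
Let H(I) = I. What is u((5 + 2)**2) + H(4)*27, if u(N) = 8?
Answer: 116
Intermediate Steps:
u((5 + 2)**2) + H(4)*27 = 8 + 4*27 = 8 + 108 = 116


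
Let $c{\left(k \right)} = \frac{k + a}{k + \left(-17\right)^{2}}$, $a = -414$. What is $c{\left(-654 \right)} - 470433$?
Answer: $- \frac{171706977}{365} \approx -4.7043 \cdot 10^{5}$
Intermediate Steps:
$c{\left(k \right)} = \frac{-414 + k}{289 + k}$ ($c{\left(k \right)} = \frac{k - 414}{k + \left(-17\right)^{2}} = \frac{-414 + k}{k + 289} = \frac{-414 + k}{289 + k}$)
$c{\left(-654 \right)} - 470433 = \frac{-414 - 654}{289 - 654} - 470433 = \frac{1}{-365} \left(-1068\right) - 470433 = \left(- \frac{1}{365}\right) \left(-1068\right) - 470433 = \frac{1068}{365} - 470433 = - \frac{171706977}{365}$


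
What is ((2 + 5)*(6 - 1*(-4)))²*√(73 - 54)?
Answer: 4900*√19 ≈ 21359.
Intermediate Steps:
((2 + 5)*(6 - 1*(-4)))²*√(73 - 54) = (7*(6 + 4))²*√19 = (7*10)²*√19 = 70²*√19 = 4900*√19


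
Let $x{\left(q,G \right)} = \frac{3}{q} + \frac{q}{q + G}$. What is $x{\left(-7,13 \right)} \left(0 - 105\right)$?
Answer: $\frac{335}{2} \approx 167.5$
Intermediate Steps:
$x{\left(q,G \right)} = \frac{3}{q} + \frac{q}{G + q}$
$x{\left(-7,13 \right)} \left(0 - 105\right) = \frac{\left(-7\right)^{2} + 3 \cdot 13 + 3 \left(-7\right)}{\left(-7\right) \left(13 - 7\right)} \left(0 - 105\right) = - \frac{49 + 39 - 21}{7 \cdot 6} \left(-105\right) = \left(- \frac{1}{7}\right) \frac{1}{6} \cdot 67 \left(-105\right) = \left(- \frac{67}{42}\right) \left(-105\right) = \frac{335}{2}$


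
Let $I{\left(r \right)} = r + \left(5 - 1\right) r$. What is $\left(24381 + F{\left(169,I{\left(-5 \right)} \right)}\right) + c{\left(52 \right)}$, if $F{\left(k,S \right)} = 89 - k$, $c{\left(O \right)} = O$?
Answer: $24353$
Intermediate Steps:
$I{\left(r \right)} = 5 r$ ($I{\left(r \right)} = r + 4 r = 5 r$)
$\left(24381 + F{\left(169,I{\left(-5 \right)} \right)}\right) + c{\left(52 \right)} = \left(24381 + \left(89 - 169\right)\right) + 52 = \left(24381 - 80\right) + 52 = 24301 + 52 = 24353$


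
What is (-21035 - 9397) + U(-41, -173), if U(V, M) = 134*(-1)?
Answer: -30566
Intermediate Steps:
U(V, M) = -134
(-21035 - 9397) + U(-41, -173) = (-21035 - 9397) - 134 = -30432 - 134 = -30566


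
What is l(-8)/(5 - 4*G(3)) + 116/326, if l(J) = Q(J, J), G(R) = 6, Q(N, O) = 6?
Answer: 124/3097 ≈ 0.040039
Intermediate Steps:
l(J) = 6
l(-8)/(5 - 4*G(3)) + 116/326 = 6/(5 - 4*6) + 116/326 = 6/(5 - 24) + 116*(1/326) = 6/(-19) + 58/163 = 6*(-1/19) + 58/163 = -6/19 + 58/163 = 124/3097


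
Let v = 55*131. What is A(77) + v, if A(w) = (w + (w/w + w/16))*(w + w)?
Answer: 159665/8 ≈ 19958.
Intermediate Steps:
v = 7205
A(w) = 2*w*(1 + 17*w/16) (A(w) = (w + (1 + w*(1/16)))*(2*w) = (w + (1 + w/16))*(2*w) = (1 + 17*w/16)*(2*w) = 2*w*(1 + 17*w/16))
A(77) + v = (1/8)*77*(16 + 17*77) + 7205 = (1/8)*77*(16 + 1309) + 7205 = (1/8)*77*1325 + 7205 = 102025/8 + 7205 = 159665/8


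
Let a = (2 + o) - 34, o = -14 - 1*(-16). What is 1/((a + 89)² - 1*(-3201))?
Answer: 1/6682 ≈ 0.00014966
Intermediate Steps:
o = 2 (o = -14 + 16 = 2)
a = -30 (a = (2 + 2) - 34 = 4 - 34 = -30)
1/((a + 89)² - 1*(-3201)) = 1/((-30 + 89)² - 1*(-3201)) = 1/(59² + 3201) = 1/(3481 + 3201) = 1/6682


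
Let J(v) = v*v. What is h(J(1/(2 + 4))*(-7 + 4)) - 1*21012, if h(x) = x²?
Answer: -3025727/144 ≈ -21012.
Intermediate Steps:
J(v) = v²
h(J(1/(2 + 4))*(-7 + 4)) - 1*21012 = ((1/(2 + 4))²*(-7 + 4))² - 1*21012 = ((1/6)²*(-3))² - 21012 = ((⅙)²*(-3))² - 21012 = ((1/36)*(-3))² - 21012 = (-1/12)² - 21012 = 1/144 - 21012 = -3025727/144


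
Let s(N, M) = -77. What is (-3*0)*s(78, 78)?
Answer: 0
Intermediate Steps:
(-3*0)*s(78, 78) = -3*0*(-77) = 0*(-77) = 0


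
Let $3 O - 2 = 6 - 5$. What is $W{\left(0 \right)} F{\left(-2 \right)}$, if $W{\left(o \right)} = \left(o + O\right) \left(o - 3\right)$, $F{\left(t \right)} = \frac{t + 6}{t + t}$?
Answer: $3$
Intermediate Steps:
$O = 1$ ($O = \frac{2}{3} + \frac{6 - 5}{3} = \frac{2}{3} + \frac{1}{3} \cdot 1 = \frac{2}{3} + \frac{1}{3} = 1$)
$F{\left(t \right)} = \frac{6 + t}{2 t}$
$W{\left(o \right)} = \left(1 + o\right) \left(-3 + o\right)$ ($W{\left(o \right)} = \left(o + 1\right) \left(o - 3\right) = \left(1 + o\right) \left(-3 + o\right)$)
$W{\left(0 \right)} F{\left(-2 \right)} = \left(-3 + 0^{2} - 0\right) \frac{6 - 2}{2 \left(-2\right)} = \left(-3 + 0 + 0\right) \frac{1}{2} \left(- \frac{1}{2}\right) 4 = \left(-3\right) \left(-1\right) = 3$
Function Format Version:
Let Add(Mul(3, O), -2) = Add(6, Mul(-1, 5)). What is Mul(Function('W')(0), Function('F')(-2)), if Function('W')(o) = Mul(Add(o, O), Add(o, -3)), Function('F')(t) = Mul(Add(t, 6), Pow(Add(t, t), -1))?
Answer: 3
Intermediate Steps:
O = 1 (O = Add(Rational(2, 3), Mul(Rational(1, 3), Add(6, Mul(-1, 5)))) = Add(Rational(2, 3), Mul(Rational(1, 3), Add(6, -5))) = Add(Rational(2, 3), Mul(Rational(1, 3), 1)) = Add(Rational(2, 3), Rational(1, 3)) = 1)
Function('F')(t) = Mul(Rational(1, 2), Pow(t, -1), Add(6, t)) (Function('F')(t) = Mul(Add(6, t), Pow(Mul(2, t), -1)) = Mul(Add(6, t), Mul(Rational(1, 2), Pow(t, -1))) = Mul(Rational(1, 2), Pow(t, -1), Add(6, t)))
Function('W')(o) = Mul(Add(1, o), Add(-3, o)) (Function('W')(o) = Mul(Add(o, 1), Add(o, -3)) = Mul(Add(1, o), Add(-3, o)))
Mul(Function('W')(0), Function('F')(-2)) = Mul(Add(-3, Pow(0, 2), Mul(-2, 0)), Mul(Rational(1, 2), Pow(-2, -1), Add(6, -2))) = Mul(Add(-3, 0, 0), Mul(Rational(1, 2), Rational(-1, 2), 4)) = Mul(-3, -1) = 3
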